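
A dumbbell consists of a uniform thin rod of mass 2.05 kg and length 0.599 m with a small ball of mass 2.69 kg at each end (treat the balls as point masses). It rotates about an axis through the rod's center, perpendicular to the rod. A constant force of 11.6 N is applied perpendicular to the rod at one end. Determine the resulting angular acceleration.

I_rod = (1/12)ML² = (1/12)(2.05)(0.599)² = 0.06130 kg·m².
I_balls = 2·m·(L/2)² = 2(2.69)(0.2995)² = 0.4826 kg·m².
Total I = 0.5439 kg·m².
τ = F·(L/2) = (11.6)(0.299) = 3.474 N·m.
α = τ/I = 3.474/0.5439 = 6.388 rad/s².

α ≈ 6.39 rad/s²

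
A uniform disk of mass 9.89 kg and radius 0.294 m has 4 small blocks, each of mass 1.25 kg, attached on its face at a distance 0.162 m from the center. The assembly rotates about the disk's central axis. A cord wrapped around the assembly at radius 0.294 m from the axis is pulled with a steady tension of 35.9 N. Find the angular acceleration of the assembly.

I_disk = ½MR² = ½(9.89)(0.294)² = 0.4274 kg·m².
I_blocks = 4·m·r² = 4(1.25)(0.162)² = 0.1312 kg·m².
Total I = 0.5586 kg·m².
τ = F r = (35.9)(0.294) = 10.55 N·m.
α = τ/I = 10.55/0.5586 = 18.89 rad/s².

α ≈ 18.9 rad/s²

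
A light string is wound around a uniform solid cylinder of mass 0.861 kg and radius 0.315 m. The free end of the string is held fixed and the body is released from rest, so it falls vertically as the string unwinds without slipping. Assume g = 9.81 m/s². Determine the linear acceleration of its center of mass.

a ≈ 6.54 m/s²

Translation: Mg − T = Ma. Rotation about the center: TR = Iα with I = ½MR².
With a = αR: T = (I/R²)a = (1/2)M a, so Mg = (1 + 0.5000)Ma.
a = g/(1 + 0.5000) = 9.81/1.500 = 6.540 m/s².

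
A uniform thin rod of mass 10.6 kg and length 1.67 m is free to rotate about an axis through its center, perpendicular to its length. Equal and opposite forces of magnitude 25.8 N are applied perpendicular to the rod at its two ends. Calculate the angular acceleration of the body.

I = (1/12)ML² = (1/12)(10.6)(1.67)² = 2.464 kg·m².
The couple gives τ = F·(L/2) + F·(L/2) = F L = (25.8)(1.67) = 43.09 N·m.
Newton's second law for rotation, τ = Iα, gives α = τ/I = 43.09/2.464 = 17.49 rad/s².

α ≈ 17.5 rad/s²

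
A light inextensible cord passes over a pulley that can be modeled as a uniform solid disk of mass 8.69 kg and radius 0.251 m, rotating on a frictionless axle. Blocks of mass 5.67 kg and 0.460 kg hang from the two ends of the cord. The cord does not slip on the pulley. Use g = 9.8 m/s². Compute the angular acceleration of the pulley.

α ≈ 19.4 rad/s²

I = ½MR² = (1/2)(8.69)(0.251)² = 0.2737 kg·m².
Heavier block: m₁g − T₁ = m₁a. Lighter block: T₂ − m₂g = m₂a.
Pulley: (T₁ − T₂)R = Iα = I(a/R), so T₁ − T₂ = (I/R²)a = (1/2)M_p a = 4.345·a.
Adding the three: (m₁ − m₂)g = (m₁ + m₂ + 4.345)a, so a = (5.67 − 0.460)(9.8)/(5.67 + 0.460 + 4.345) = 4.874 m/s².
α = a/R = 4.874/0.251 = 19.42 rad/s².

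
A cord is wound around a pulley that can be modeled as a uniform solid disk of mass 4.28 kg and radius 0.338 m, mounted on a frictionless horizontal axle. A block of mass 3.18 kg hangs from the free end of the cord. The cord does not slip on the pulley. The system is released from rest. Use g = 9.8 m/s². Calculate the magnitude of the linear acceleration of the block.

I = ½MR² = (1/2)(4.28)(0.338)² = 0.2445 kg·m².
Block: mg − T = ma. Pulley: TR = Iα. No-slip: a = αR, so T = (I/R²)a = 2.140·a.
Then mg = (m + 2.140)a, so a = (3.18)(9.8)/(3.18 + 2.140) = 5.858 m/s².

a ≈ 5.86 m/s²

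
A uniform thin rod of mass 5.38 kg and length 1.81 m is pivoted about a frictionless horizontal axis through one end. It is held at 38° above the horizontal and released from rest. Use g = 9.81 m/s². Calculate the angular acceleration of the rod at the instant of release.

About the pivot, I = (1/3)ML² = (1/3)(5.38)(1.81)² = 5.875 kg·m².
The weight acts at the center, a distance L/2 = 0.9050 m from the pivot; τ = Mg(L/2) cos 38° = 37.64 N·m.
α = τ/I = 37.64/5.875 = 6.406 rad/s².
(Equivalently α = (3g/(2L)) cos 38° = 6.406 rad/s².)

α ≈ 6.41 rad/s²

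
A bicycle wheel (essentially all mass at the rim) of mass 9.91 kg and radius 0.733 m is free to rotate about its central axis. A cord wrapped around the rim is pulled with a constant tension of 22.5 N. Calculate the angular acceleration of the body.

α ≈ 3.10 rad/s²

I = MR² = (9.91)(0.733)² = 5.325 kg·m².
τ = F R = (22.5)(0.733) = 16.49 N·m.
From τ = Iα: α = 16.49/5.325 = 3.097 rad/s².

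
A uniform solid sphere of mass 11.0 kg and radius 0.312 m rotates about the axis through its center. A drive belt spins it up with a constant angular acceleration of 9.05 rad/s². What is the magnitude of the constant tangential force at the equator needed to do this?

F ≈ 12.4 N

I = (2/5)MR² = (2/5)(11.0)(0.312)² = 0.4283 kg·m².
The required torque is τ = Iα = (0.4283)(9.050) = 3.876 N·m.
A tangential force at the equator gives τ = FR, so F = τ/R = 3.876/0.312 = 12.42 N.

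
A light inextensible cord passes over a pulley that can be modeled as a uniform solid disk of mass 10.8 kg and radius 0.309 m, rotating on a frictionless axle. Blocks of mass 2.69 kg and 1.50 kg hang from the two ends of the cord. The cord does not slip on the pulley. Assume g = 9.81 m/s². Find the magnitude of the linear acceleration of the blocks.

a ≈ 1.22 m/s²

I = ½MR² = (1/2)(10.8)(0.309)² = 0.5156 kg·m².
Heavier block: m₁g − T₁ = m₁a. Lighter block: T₂ − m₂g = m₂a.
Pulley: (T₁ − T₂)R = Iα = I(a/R), so T₁ − T₂ = (I/R²)a = (1/2)M_p a = 5.400·a.
Adding the three: (m₁ − m₂)g = (m₁ + m₂ + 5.400)a, so a = (2.69 − 1.50)(9.81)/(2.69 + 1.50 + 5.400) = 1.217 m/s².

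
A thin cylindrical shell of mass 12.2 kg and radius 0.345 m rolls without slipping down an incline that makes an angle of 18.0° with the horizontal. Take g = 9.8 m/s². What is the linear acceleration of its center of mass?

a ≈ 1.51 m/s²

Translation along the incline: Mg sinθ − f = Ma.
Rotation about the center: fR = Iα with I = MR². No-slip gives a = αR, so f = (I/R²)a = M a.
Substituting: Mg sinθ = (1 + 1.000)Ma, so a = g sinθ/(1 + 1.000) = (9.8) sin 18.0° / 2.000 = 1.514 m/s².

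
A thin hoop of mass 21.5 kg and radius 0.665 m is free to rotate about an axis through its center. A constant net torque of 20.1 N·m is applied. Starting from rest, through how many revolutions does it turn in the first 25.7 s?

≈ 111 revolutions

I = MR² = (21.5)(0.665)² = 9.508 kg·m².
α = τ/I = 20.1/9.508 = 2.114 rad/s².
θ = ½αt² = ½(2.114)(25.7)² = 698.2 rad.
Revolutions = θ/(2π) = 111.1.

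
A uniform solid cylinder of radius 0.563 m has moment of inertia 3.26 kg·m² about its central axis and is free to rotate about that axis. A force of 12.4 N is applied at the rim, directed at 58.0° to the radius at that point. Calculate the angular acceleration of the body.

Only the tangential component produces torque: τ = F R sinθ = (12.4)(0.563) sin 58.0° = 5.920 N·m.
Newton's second law for rotation, τ = Iα, gives α = τ/I = 5.920/3.260 = 1.816 rad/s².

α ≈ 1.82 rad/s²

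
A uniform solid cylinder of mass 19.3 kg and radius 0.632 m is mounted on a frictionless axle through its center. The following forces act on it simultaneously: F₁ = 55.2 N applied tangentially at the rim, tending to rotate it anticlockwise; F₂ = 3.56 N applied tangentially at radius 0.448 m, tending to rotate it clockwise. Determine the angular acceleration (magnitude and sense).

α ≈ 8.64 rad/s², anticlockwise

I = ½MR² = (1/2)(19.3)(0.632)² = 3.854 kg·m².
Taking anticlockwise as positive: τ₁ = +(55.2)(0.632) = +34.89 N·m; τ₂ = −(3.56)(0.448) = −1.595 N·m.
Net torque τ = 33.29 N·m.
α = τ/I = 33.29/3.854 = 8.637 rad/s².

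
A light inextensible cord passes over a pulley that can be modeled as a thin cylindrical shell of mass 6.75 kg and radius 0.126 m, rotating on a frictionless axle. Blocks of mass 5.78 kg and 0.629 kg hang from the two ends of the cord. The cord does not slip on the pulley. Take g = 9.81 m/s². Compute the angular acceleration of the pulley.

I = MR² = (6.75)(0.126)² = 0.1072 kg·m².
Heavier block: m₁g − T₁ = m₁a. Lighter block: T₂ − m₂g = m₂a.
Pulley: (T₁ − T₂)R = Iα = I(a/R), so T₁ − T₂ = (I/R²)a = 1·M_p a = 6.750·a.
Adding the three: (m₁ − m₂)g = (m₁ + m₂ + 6.750)a, so a = (5.78 − 0.629)(9.81)/(5.78 + 0.629 + 6.750) = 3.840 m/s².
α = a/R = 3.840/0.126 = 30.48 rad/s².

α ≈ 30.5 rad/s²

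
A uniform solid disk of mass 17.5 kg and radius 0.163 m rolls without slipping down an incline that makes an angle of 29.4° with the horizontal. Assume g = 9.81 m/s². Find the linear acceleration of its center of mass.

a ≈ 3.21 m/s²

Translation along the incline: Mg sinθ − f = Ma.
Rotation about the center: fR = Iα with I = ½MR². No-slip gives a = αR, so f = (I/R²)a = (1/2)M a.
Substituting: Mg sinθ = (1 + 0.5000)Ma, so a = g sinθ/(1 + 0.5000) = (9.81) sin 29.4° / 1.500 = 3.211 m/s².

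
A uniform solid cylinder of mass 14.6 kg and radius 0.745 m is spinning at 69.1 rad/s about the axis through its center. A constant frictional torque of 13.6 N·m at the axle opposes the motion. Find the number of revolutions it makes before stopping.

≈ 113 revolutions

I = ½MR² = (1/2)(14.6)(0.745)² = 4.052 kg·m².
The net torque has magnitude 13.6 N·m, opposing ω.
|α| = τ/I = 13.60/4.052 = 3.357 rad/s² (deceleration).
ω² = ω₀² − 2|α|θ with ω = 0 ⇒ θ = ω₀²/(2|α|) = 711.3 rad = 113.2 rev.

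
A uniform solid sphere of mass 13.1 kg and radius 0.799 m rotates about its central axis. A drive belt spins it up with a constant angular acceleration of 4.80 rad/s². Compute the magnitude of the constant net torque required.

τ ≈ 16.1 N·m

I = (2/5)MR² = (2/5)(13.1)(0.799)² = 3.345 kg·m².
τ = Iα = (3.345)(4.800) = 16.06 N·m.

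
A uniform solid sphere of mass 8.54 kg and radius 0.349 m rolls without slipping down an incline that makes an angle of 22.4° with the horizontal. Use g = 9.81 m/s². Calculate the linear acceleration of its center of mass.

a ≈ 2.67 m/s²

Translation along the incline: Mg sinθ − f = Ma.
Rotation about the center: fR = Iα with I = (2/5)MR². No-slip gives a = αR, so f = (I/R²)a = (2/5)M a.
Substituting: Mg sinθ = (1 + 0.4000)Ma, so a = g sinθ/(1 + 0.4000) = (9.81) sin 22.4° / 1.400 = 2.670 m/s².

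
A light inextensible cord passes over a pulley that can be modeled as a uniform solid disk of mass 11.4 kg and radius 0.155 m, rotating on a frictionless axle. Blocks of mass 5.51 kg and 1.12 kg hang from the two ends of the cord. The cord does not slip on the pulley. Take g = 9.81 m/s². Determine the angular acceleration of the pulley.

α ≈ 22.5 rad/s²

I = ½MR² = (1/2)(11.4)(0.155)² = 0.1369 kg·m².
Heavier block: m₁g − T₁ = m₁a. Lighter block: T₂ − m₂g = m₂a.
Pulley: (T₁ − T₂)R = Iα = I(a/R), so T₁ − T₂ = (I/R²)a = (1/2)M_p a = 5.700·a.
Adding the three: (m₁ − m₂)g = (m₁ + m₂ + 5.700)a, so a = (5.51 − 1.12)(9.81)/(5.51 + 1.12 + 5.700) = 3.493 m/s².
α = a/R = 3.493/0.155 = 22.53 rad/s².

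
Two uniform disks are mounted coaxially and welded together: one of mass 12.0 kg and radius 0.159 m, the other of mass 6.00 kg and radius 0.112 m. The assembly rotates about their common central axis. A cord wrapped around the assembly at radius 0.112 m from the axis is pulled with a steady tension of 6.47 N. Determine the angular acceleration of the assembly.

I = ½M₁R₁² + ½M₂R₂² = ½(12.0)(0.159)² + ½(6.00)(0.112)² = 0.1893 kg·m².
τ = F r = (6.47)(0.112) = 0.7246 N·m.
α = τ/I = 0.7246/0.1893 = 3.828 rad/s².

α ≈ 3.83 rad/s²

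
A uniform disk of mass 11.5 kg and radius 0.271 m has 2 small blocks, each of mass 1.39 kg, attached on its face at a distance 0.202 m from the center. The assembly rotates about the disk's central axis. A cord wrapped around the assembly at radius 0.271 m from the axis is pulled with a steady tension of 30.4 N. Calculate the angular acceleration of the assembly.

α ≈ 15.4 rad/s²

I_disk = ½MR² = ½(11.5)(0.271)² = 0.4223 kg·m².
I_blocks = 2·m·r² = 2(1.39)(0.202)² = 0.1134 kg·m².
Total I = 0.5357 kg·m².
τ = F r = (30.4)(0.271) = 8.238 N·m.
α = τ/I = 8.238/0.5357 = 15.38 rad/s².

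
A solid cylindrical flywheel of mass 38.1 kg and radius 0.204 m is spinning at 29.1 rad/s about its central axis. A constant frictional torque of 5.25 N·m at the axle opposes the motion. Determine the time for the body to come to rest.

t ≈ 4.39 s

I = ½MR² = (1/2)(38.1)(0.204)² = 0.7928 kg·m².
The net torque has magnitude 5.25 N·m, opposing ω.
|α| = τ/I = 5.250/0.7928 = 6.622 rad/s² (deceleration).
0 = ω₀ − |α|t ⇒ t = ω₀/|α| = 29.1/6.622 = 4.394 s.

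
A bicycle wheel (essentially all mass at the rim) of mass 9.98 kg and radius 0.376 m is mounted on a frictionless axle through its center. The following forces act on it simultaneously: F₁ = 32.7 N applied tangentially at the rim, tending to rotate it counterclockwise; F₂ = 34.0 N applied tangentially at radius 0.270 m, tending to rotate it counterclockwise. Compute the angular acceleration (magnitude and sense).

I = MR² = (9.98)(0.376)² = 1.411 kg·m².
Taking counterclockwise as positive: τ₁ = +(32.7)(0.376) = +12.30 N·m; τ₂ = +(34.0)(0.270) = +9.180 N·m.
Net torque τ = 21.48 N·m.
α = τ/I = 21.48/1.411 = 15.22 rad/s².

α ≈ 15.2 rad/s², counterclockwise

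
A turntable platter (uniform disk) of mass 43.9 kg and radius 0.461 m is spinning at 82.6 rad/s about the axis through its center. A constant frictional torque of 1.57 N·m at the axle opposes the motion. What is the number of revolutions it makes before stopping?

I = ½MR² = (1/2)(43.9)(0.461)² = 4.665 kg·m².
The net torque has magnitude 1.57 N·m, opposing ω.
|α| = τ/I = 1.570/4.665 = 0.3366 rad/s² (deceleration).
ω² = ω₀² − 2|α|θ with ω = 0 ⇒ θ = ω₀²/(2|α|) = 10140 rad = 1613 rev.

≈ 1610 revolutions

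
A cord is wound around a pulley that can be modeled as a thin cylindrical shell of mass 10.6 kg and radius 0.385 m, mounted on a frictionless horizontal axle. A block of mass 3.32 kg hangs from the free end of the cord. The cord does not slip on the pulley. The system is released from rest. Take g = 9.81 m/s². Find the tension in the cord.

T ≈ 24.8 N

I = MR² = (10.6)(0.385)² = 1.571 kg·m².
Block: mg − T = ma. Pulley: TR = Iα. No-slip: a = αR, so T = (I/R²)a = 10.60·a.
Then mg = (m + 10.60)a, so a = (3.32)(9.81)/(3.32 + 10.60) = 2.340 m/s².
T = 10.60·a = 24.80 N.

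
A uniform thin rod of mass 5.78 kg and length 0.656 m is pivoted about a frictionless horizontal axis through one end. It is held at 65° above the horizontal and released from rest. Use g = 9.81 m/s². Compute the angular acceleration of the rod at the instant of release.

α ≈ 9.48 rad/s²

About the pivot, I = (1/3)ML² = (1/3)(5.78)(0.656)² = 0.8291 kg·m².
The weight acts at the center, a distance L/2 = 0.3280 m from the pivot; τ = Mg(L/2) cos 65° = 7.860 N·m.
α = τ/I = 7.860/0.8291 = 9.480 rad/s².
(Equivalently α = (3g/(2L)) cos 65° = 9.480 rad/s².)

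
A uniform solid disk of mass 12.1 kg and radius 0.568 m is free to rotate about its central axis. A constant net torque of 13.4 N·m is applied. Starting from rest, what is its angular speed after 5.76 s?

ω ≈ 39.5 rad/s

I = ½MR² = (1/2)(12.1)(0.568)² = 1.952 kg·m².
α = τ/I = 13.4/1.952 = 6.865 rad/s².
ω = ω₀ + αt = 0 + (6.865)(5.76) = 39.54 rad/s.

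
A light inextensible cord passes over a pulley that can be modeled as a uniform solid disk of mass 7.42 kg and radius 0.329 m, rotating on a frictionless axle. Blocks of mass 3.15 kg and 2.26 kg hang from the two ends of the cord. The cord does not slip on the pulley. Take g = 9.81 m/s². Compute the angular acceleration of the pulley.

I = ½MR² = (1/2)(7.42)(0.329)² = 0.4016 kg·m².
Heavier block: m₁g − T₁ = m₁a. Lighter block: T₂ − m₂g = m₂a.
Pulley: (T₁ − T₂)R = Iα = I(a/R), so T₁ − T₂ = (I/R²)a = (1/2)M_p a = 3.710·a.
Adding the three: (m₁ − m₂)g = (m₁ + m₂ + 3.710)a, so a = (3.15 − 2.26)(9.81)/(3.15 + 2.26 + 3.710) = 0.9573 m/s².
α = a/R = 0.9573/0.329 = 2.910 rad/s².

α ≈ 2.91 rad/s²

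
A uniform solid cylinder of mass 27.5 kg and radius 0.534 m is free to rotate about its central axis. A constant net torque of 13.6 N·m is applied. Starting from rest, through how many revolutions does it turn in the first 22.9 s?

I = ½MR² = (1/2)(27.5)(0.534)² = 3.921 kg·m².
α = τ/I = 13.6/3.921 = 3.469 rad/s².
θ = ½αt² = ½(3.469)(22.9)² = 909.5 rad.
Revolutions = θ/(2π) = 144.7.

≈ 145 revolutions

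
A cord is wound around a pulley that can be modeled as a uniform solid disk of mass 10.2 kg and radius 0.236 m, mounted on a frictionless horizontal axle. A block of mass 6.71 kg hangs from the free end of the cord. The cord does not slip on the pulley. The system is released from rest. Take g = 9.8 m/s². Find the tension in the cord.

T ≈ 28.4 N

I = ½MR² = (1/2)(10.2)(0.236)² = 0.2840 kg·m².
Block: mg − T = ma. Pulley: TR = Iα. No-slip: a = αR, so T = (I/R²)a = 5.100·a.
Then mg = (m + 5.100)a, so a = (6.71)(9.8)/(6.71 + 5.100) = 5.568 m/s².
T = 5.100·a = 28.40 N.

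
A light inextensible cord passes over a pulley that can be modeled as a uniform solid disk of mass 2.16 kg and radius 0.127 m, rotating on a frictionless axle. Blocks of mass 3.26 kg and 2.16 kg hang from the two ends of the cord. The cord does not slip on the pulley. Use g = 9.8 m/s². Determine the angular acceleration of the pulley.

I = ½MR² = (1/2)(2.16)(0.127)² = 0.01742 kg·m².
Heavier block: m₁g − T₁ = m₁a. Lighter block: T₂ − m₂g = m₂a.
Pulley: (T₁ − T₂)R = Iα = I(a/R), so T₁ − T₂ = (I/R²)a = (1/2)M_p a = 1.080·a.
Adding the three: (m₁ − m₂)g = (m₁ + m₂ + 1.080)a, so a = (3.26 − 2.16)(9.8)/(3.26 + 2.16 + 1.080) = 1.658 m/s².
α = a/R = 1.658/0.127 = 13.06 rad/s².

α ≈ 13.1 rad/s²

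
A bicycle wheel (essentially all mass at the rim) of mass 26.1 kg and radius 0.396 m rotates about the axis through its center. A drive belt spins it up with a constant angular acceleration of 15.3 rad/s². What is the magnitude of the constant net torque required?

I = MR² = (26.1)(0.396)² = 4.093 kg·m².
τ = Iα = (4.093)(15.30) = 62.62 N·m.

τ ≈ 62.6 N·m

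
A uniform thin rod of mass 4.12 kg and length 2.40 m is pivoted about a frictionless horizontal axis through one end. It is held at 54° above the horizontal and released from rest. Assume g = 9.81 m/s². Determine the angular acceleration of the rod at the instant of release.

α ≈ 3.60 rad/s²

About the pivot, I = (1/3)ML² = (1/3)(4.12)(2.40)² = 7.910 kg·m².
The weight acts at the center, a distance L/2 = 1.200 m from the pivot; τ = Mg(L/2) cos 54° = 28.51 N·m.
α = τ/I = 28.51/7.910 = 3.604 rad/s².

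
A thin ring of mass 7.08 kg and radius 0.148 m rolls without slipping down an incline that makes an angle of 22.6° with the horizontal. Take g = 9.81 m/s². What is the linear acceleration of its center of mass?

a ≈ 1.88 m/s²

Translation along the incline: Mg sinθ − f = Ma.
Rotation about the center: fR = Iα with I = MR². No-slip gives a = αR, so f = (I/R²)a = M a.
Substituting: Mg sinθ = (1 + 1.000)Ma, so a = g sinθ/(1 + 1.000) = (9.81) sin 22.6° / 2.000 = 1.885 m/s².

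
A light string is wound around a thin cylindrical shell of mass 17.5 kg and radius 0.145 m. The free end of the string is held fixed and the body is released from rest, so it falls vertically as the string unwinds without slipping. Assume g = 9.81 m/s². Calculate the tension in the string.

Translation: Mg − T = Ma. Rotation about the center: TR = Iα with I = MR².
With a = αR: T = (I/R²)a = M a, so Mg = (1 + 1.000)Ma.
a = g/(1 + 1.000) = 9.81/2.000 = 4.905 m/s².
T = 1.000·M·a = (1.000)(17.5)(4.905) = 85.84 N.

T ≈ 85.8 N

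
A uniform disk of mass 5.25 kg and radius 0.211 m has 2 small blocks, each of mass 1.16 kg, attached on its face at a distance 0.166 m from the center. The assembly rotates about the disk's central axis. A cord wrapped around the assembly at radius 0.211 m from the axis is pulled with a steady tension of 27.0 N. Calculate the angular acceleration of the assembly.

α ≈ 31.5 rad/s²

I_disk = ½MR² = ½(5.25)(0.211)² = 0.1169 kg·m².
I_blocks = 2·m·r² = 2(1.16)(0.166)² = 0.06393 kg·m².
Total I = 0.1808 kg·m².
τ = F r = (27.0)(0.211) = 5.697 N·m.
α = τ/I = 5.697/0.1808 = 31.51 rad/s².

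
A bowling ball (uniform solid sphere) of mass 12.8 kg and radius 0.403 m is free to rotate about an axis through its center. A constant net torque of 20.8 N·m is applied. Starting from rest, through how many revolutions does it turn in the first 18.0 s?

I = (2/5)MR² = (2/5)(12.8)(0.403)² = 0.8315 kg·m².
α = τ/I = 20.8/0.8315 = 25.01 rad/s².
θ = ½αt² = ½(25.01)(18.0)² = 4052 rad.
Revolutions = θ/(2π) = 644.9.

≈ 645 revolutions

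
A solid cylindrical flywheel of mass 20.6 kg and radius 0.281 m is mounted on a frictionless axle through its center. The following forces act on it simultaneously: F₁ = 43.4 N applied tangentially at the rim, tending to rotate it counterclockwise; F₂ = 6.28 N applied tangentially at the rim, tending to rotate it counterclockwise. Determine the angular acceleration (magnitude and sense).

I = ½MR² = (1/2)(20.6)(0.281)² = 0.8133 kg·m².
Taking counterclockwise as positive: τ₁ = +(43.4)(0.281) = +12.20 N·m; τ₂ = +(6.28)(0.281) = +1.765 N·m.
Net torque τ = 13.96 N·m.
α = τ/I = 13.96/0.8133 = 17.16 rad/s².

α ≈ 17.2 rad/s², counterclockwise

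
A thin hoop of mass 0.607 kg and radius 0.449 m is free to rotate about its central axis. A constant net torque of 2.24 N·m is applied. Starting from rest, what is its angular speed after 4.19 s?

ω ≈ 76.7 rad/s

I = MR² = (0.607)(0.449)² = 0.1224 kg·m².
α = τ/I = 2.24/0.1224 = 18.30 rad/s².
ω = ω₀ + αt = 0 + (18.30)(4.19) = 76.70 rad/s.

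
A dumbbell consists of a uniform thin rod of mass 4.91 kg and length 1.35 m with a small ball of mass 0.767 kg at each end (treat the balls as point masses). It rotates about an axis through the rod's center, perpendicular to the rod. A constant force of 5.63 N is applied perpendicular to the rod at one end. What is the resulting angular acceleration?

α ≈ 2.63 rad/s²

I_rod = (1/12)ML² = (1/12)(4.91)(1.35)² = 0.7457 kg·m².
I_balls = 2·m·(L/2)² = 2(0.767)(0.6750)² = 0.6989 kg·m².
Total I = 1.445 kg·m².
τ = F·(L/2) = (5.63)(0.675) = 3.800 N·m.
α = τ/I = 3.800/1.445 = 2.631 rad/s².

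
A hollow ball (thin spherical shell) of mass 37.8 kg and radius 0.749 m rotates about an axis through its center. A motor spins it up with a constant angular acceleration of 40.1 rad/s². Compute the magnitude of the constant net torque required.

τ ≈ 567 N·m

I = (2/3)MR² = (2/3)(37.8)(0.749)² = 14.14 kg·m².
τ = Iα = (14.14)(40.10) = 566.9 N·m.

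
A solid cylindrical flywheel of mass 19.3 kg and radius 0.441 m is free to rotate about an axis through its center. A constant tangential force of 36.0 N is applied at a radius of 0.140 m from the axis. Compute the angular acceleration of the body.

α ≈ 2.69 rad/s²

I = ½MR² = (1/2)(19.3)(0.441)² = 1.877 kg·m².
τ = F·r = (36.0)(0.140) = 5.040 N·m.
From τ = Iα: α = 5.040/1.877 = 2.686 rad/s².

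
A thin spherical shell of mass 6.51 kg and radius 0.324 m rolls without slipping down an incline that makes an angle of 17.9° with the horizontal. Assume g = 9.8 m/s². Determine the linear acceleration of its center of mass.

a ≈ 1.81 m/s²

Translation along the incline: Mg sinθ − f = Ma.
Rotation about the center: fR = Iα with I = (2/3)MR². No-slip gives a = αR, so f = (I/R²)a = (2/3)M a.
Substituting: Mg sinθ = (1 + 0.6667)Ma, so a = g sinθ/(1 + 0.6667) = (9.8) sin 17.9° / 1.667 = 1.807 m/s².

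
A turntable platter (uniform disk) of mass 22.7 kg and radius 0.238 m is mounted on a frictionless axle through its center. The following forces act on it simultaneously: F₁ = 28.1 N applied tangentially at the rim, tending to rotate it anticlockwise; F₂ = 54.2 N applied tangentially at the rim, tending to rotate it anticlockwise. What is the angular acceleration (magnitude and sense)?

α ≈ 30.5 rad/s², anticlockwise

I = ½MR² = (1/2)(22.7)(0.238)² = 0.6429 kg·m².
Taking anticlockwise as positive: τ₁ = +(28.1)(0.238) = +6.688 N·m; τ₂ = +(54.2)(0.238) = +12.90 N·m.
Net torque τ = 19.59 N·m.
α = τ/I = 19.59/0.6429 = 30.47 rad/s².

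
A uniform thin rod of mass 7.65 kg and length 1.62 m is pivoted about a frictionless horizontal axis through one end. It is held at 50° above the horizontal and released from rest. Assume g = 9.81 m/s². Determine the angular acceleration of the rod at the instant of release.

α ≈ 5.84 rad/s²

About the pivot, I = (1/3)ML² = (1/3)(7.65)(1.62)² = 6.692 kg·m².
The weight acts at the center, a distance L/2 = 0.8100 m from the pivot; τ = Mg(L/2) cos 50° = 39.07 N·m.
α = τ/I = 39.07/6.692 = 5.839 rad/s².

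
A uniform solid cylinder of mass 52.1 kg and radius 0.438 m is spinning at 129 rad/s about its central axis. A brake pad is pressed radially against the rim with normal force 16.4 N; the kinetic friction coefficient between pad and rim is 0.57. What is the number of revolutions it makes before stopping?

I = ½MR² = (1/2)(52.1)(0.438)² = 4.998 kg·m².
Friction force f = μN = (0.57)(16.4) = 9.348 N at the rim; torque magnitude τ = fR = 4.094 N·m, opposing ω.
|α| = τ/I = 4.094/4.998 = 0.8193 rad/s² (deceleration).
ω² = ω₀² − 2|α|θ with ω = 0 ⇒ θ = ω₀²/(2|α|) = 10160 rad = 1616 rev.

≈ 1620 revolutions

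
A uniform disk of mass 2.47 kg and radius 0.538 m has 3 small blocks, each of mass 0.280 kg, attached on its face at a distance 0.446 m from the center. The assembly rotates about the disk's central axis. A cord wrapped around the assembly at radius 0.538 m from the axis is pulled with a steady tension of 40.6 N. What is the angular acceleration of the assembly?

I_disk = ½MR² = ½(2.47)(0.538)² = 0.3575 kg·m².
I_blocks = 3·m·r² = 3(0.280)(0.446)² = 0.1671 kg·m².
Total I = 0.5246 kg·m².
τ = F r = (40.6)(0.538) = 21.84 N·m.
α = τ/I = 21.84/0.5246 = 41.64 rad/s².

α ≈ 41.6 rad/s²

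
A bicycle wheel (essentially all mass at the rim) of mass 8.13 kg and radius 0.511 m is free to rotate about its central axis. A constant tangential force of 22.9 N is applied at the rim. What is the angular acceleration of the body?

I = MR² = (8.13)(0.511)² = 2.123 kg·m².
τ = F R = (22.9)(0.511) = 11.70 N·m.
From τ = Iα: α = 11.70/2.123 = 5.512 rad/s².

α ≈ 5.51 rad/s²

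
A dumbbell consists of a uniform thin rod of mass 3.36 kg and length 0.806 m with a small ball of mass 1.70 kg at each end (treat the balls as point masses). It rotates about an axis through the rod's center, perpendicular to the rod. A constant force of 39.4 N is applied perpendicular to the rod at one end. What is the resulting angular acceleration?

α ≈ 21.6 rad/s²

I_rod = (1/12)ML² = (1/12)(3.36)(0.806)² = 0.1819 kg·m².
I_balls = 2·m·(L/2)² = 2(1.70)(0.4030)² = 0.5522 kg·m².
Total I = 0.7341 kg·m².
τ = F·(L/2) = (39.4)(0.403) = 15.88 N·m.
α = τ/I = 15.88/0.7341 = 21.63 rad/s².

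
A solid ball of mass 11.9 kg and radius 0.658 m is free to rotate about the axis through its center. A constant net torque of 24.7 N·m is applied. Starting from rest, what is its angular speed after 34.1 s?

I = (2/5)MR² = (2/5)(11.9)(0.658)² = 2.061 kg·m².
α = τ/I = 24.7/2.061 = 11.99 rad/s².
ω = ω₀ + αt = 0 + (11.99)(34.1) = 408.7 rad/s.

ω ≈ 409 rad/s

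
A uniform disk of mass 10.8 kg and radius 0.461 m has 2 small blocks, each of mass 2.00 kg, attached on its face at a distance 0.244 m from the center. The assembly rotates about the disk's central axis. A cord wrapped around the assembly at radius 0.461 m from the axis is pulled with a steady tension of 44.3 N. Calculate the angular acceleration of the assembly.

α ≈ 14.7 rad/s²

I_disk = ½MR² = ½(10.8)(0.461)² = 1.148 kg·m².
I_blocks = 2·m·r² = 2(2.00)(0.244)² = 0.2381 kg·m².
Total I = 1.386 kg·m².
τ = F r = (44.3)(0.461) = 20.42 N·m.
α = τ/I = 20.42/1.386 = 14.74 rad/s².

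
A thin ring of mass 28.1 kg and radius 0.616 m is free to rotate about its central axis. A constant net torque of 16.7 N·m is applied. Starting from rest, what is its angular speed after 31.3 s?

I = MR² = (28.1)(0.616)² = 10.66 kg·m².
α = τ/I = 16.7/10.66 = 1.566 rad/s².
ω = ω₀ + αt = 0 + (1.566)(31.3) = 49.02 rad/s.

ω ≈ 49.0 rad/s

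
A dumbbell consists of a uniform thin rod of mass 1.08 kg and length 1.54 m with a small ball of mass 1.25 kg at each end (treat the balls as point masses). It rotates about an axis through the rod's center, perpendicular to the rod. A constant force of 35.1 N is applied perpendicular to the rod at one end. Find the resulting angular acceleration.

I_rod = (1/12)ML² = (1/12)(1.08)(1.54)² = 0.2134 kg·m².
I_balls = 2·m·(L/2)² = 2(1.25)(0.7700)² = 1.482 kg·m².
Total I = 1.696 kg·m².
τ = F·(L/2) = (35.1)(0.770) = 27.03 N·m.
α = τ/I = 27.03/1.696 = 15.94 rad/s².

α ≈ 15.9 rad/s²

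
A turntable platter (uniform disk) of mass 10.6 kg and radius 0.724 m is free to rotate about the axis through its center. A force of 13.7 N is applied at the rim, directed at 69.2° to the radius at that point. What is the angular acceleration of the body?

α ≈ 3.34 rad/s²

I = ½MR² = (1/2)(10.6)(0.724)² = 2.778 kg·m².
Only the tangential component produces torque: τ = F R sinθ = (13.7)(0.724) sin 69.2° = 9.272 N·m.
Newton's second law for rotation, τ = Iα, gives α = τ/I = 9.272/2.778 = 3.338 rad/s².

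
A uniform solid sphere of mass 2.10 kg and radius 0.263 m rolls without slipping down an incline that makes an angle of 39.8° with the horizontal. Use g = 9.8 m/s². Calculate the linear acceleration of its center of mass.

a ≈ 4.48 m/s²

Translation along the incline: Mg sinθ − f = Ma.
Rotation about the center: fR = Iα with I = (2/5)MR². No-slip gives a = αR, so f = (I/R²)a = (2/5)M a.
Substituting: Mg sinθ = (1 + 0.4000)Ma, so a = g sinθ/(1 + 0.4000) = (9.8) sin 39.8° / 1.400 = 4.481 m/s².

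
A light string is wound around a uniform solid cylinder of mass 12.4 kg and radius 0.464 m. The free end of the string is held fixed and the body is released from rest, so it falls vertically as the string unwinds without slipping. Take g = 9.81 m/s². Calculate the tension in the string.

Translation: Mg − T = Ma. Rotation about the center: TR = Iα with I = ½MR².
With a = αR: T = (I/R²)a = (1/2)M a, so Mg = (1 + 0.5000)Ma.
a = g/(1 + 0.5000) = 9.81/1.500 = 6.540 m/s².
T = 0.5000·M·a = (0.5000)(12.4)(6.540) = 40.55 N.

T ≈ 40.5 N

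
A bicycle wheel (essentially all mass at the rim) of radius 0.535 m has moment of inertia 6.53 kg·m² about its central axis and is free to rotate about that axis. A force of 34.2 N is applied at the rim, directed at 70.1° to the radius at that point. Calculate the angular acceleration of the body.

α ≈ 2.63 rad/s²

Only the tangential component produces torque: τ = F R sinθ = (34.2)(0.535) sin 70.1° = 17.20 N·m.
Newton's second law for rotation, τ = Iα, gives α = τ/I = 17.20/6.530 = 2.635 rad/s².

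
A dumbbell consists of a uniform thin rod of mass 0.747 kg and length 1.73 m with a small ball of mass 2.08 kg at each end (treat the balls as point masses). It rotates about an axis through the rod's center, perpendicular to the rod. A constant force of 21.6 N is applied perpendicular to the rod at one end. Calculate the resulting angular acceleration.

α ≈ 5.66 rad/s²

I_rod = (1/12)ML² = (1/12)(0.747)(1.73)² = 0.1863 kg·m².
I_balls = 2·m·(L/2)² = 2(2.08)(0.8650)² = 3.113 kg·m².
Total I = 3.299 kg·m².
τ = F·(L/2) = (21.6)(0.865) = 18.68 N·m.
α = τ/I = 18.68/3.299 = 5.664 rad/s².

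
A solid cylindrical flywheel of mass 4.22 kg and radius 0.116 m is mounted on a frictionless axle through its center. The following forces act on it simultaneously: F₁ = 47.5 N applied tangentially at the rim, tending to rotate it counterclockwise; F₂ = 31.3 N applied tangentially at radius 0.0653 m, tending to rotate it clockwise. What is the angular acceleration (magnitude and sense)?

I = ½MR² = (1/2)(4.22)(0.116)² = 0.02839 kg·m².
Taking counterclockwise as positive: τ₁ = +(47.5)(0.116) = +5.510 N·m; τ₂ = −(31.3)(0.0653) = −2.044 N·m.
Net torque τ = 3.466 N·m.
α = τ/I = 3.466/0.02839 = 122.1 rad/s².

α ≈ 122 rad/s², counterclockwise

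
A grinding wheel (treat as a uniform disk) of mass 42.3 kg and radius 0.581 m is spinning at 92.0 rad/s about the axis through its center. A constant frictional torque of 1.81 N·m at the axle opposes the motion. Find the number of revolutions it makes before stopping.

I = ½MR² = (1/2)(42.3)(0.581)² = 7.139 kg·m².
The net torque has magnitude 1.81 N·m, opposing ω.
|α| = τ/I = 1.810/7.139 = 0.2535 rad/s² (deceleration).
ω² = ω₀² − 2|α|θ with ω = 0 ⇒ θ = ω₀²/(2|α|) = 16690 rad = 2657 rev.

≈ 2660 revolutions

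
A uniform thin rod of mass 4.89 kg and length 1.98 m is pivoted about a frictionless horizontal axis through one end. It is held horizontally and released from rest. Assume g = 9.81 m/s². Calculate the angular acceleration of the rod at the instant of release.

α ≈ 7.43 rad/s²

About the pivot, I = (1/3)ML² = (1/3)(4.89)(1.98)² = 6.390 kg·m².
The weight acts at the center, a distance L/2 = 0.9900 m from the pivot; τ = Mg(L/2) = 47.49 N·m.
α = τ/I = 47.49/6.390 = 7.432 rad/s².
(Equivalently α = (3g/(2L)) = 7.432 rad/s².)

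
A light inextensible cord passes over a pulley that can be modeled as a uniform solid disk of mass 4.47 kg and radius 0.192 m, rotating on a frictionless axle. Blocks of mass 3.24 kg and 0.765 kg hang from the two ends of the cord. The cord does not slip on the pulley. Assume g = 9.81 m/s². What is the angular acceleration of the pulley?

α ≈ 20.3 rad/s²

I = ½MR² = (1/2)(4.47)(0.192)² = 0.08239 kg·m².
Heavier block: m₁g − T₁ = m₁a. Lighter block: T₂ − m₂g = m₂a.
Pulley: (T₁ − T₂)R = Iα = I(a/R), so T₁ − T₂ = (I/R²)a = (1/2)M_p a = 2.235·a.
Adding the three: (m₁ − m₂)g = (m₁ + m₂ + 2.235)a, so a = (3.24 − 0.765)(9.81)/(3.24 + 0.765 + 2.235) = 3.891 m/s².
α = a/R = 3.891/0.192 = 20.27 rad/s².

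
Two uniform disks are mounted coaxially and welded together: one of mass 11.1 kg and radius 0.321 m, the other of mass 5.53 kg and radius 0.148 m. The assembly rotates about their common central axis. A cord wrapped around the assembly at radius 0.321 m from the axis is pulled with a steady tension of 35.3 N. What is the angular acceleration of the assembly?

I = ½M₁R₁² + ½M₂R₂² = ½(11.1)(0.321)² + ½(5.53)(0.148)² = 0.6324 kg·m².
τ = F r = (35.3)(0.321) = 11.33 N·m.
α = τ/I = 11.33/0.6324 = 17.92 rad/s².

α ≈ 17.9 rad/s²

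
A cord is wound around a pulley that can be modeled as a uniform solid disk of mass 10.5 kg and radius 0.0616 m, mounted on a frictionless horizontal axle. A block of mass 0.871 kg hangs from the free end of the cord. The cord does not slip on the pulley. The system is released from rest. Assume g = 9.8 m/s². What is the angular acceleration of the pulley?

I = ½MR² = (1/2)(10.5)(0.0616)² = 0.01992 kg·m².
Block: mg − T = ma. Pulley: TR = Iα. No-slip: a = αR, so T = (I/R²)a = 5.250·a.
Then mg = (m + 5.250)a, so a = (0.871)(9.8)/(0.871 + 5.250) = 1.395 m/s².
α = a/R = 1.395/0.0616 = 22.64 rad/s².

α ≈ 22.6 rad/s²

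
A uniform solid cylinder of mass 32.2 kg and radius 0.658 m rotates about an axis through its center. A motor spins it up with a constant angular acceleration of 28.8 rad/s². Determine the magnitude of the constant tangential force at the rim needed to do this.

F ≈ 305 N

I = ½MR² = (1/2)(32.2)(0.658)² = 6.971 kg·m².
The required torque is τ = Iα = (6.971)(28.80) = 200.8 N·m.
A tangential force at the rim gives τ = FR, so F = τ/R = 200.8/0.658 = 305.1 N.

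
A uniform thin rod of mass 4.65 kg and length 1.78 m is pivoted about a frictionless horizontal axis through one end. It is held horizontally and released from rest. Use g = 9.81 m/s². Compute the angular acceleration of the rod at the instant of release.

α ≈ 8.27 rad/s²

About the pivot, I = (1/3)ML² = (1/3)(4.65)(1.78)² = 4.911 kg·m².
The weight acts at the center, a distance L/2 = 0.8900 m from the pivot; τ = Mg(L/2) = 40.60 N·m.
α = τ/I = 40.60/4.911 = 8.267 rad/s².
(Equivalently α = (3g/(2L)) = 8.267 rad/s².)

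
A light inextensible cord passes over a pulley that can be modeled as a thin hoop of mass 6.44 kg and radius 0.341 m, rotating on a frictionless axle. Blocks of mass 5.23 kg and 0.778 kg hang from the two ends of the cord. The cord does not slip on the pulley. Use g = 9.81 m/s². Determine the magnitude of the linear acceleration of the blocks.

I = MR² = (6.44)(0.341)² = 0.7488 kg·m².
Heavier block: m₁g − T₁ = m₁a. Lighter block: T₂ − m₂g = m₂a.
Pulley: (T₁ − T₂)R = Iα = I(a/R), so T₁ − T₂ = (I/R²)a = 1·M_p a = 6.440·a.
Adding the three: (m₁ − m₂)g = (m₁ + m₂ + 6.440)a, so a = (5.23 − 0.778)(9.81)/(5.23 + 0.778 + 6.440) = 3.509 m/s².

a ≈ 3.51 m/s²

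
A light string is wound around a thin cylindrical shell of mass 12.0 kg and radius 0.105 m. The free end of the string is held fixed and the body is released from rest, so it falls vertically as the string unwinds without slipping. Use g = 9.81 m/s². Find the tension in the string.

T ≈ 58.9 N

Translation: Mg − T = Ma. Rotation about the center: TR = Iα with I = MR².
With a = αR: T = (I/R²)a = M a, so Mg = (1 + 1.000)Ma.
a = g/(1 + 1.000) = 9.81/2.000 = 4.905 m/s².
T = 1.000·M·a = (1.000)(12.0)(4.905) = 58.86 N.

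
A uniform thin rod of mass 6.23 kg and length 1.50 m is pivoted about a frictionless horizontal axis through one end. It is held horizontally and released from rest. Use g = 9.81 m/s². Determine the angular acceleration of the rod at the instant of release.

α ≈ 9.81 rad/s²

About the pivot, I = (1/3)ML² = (1/3)(6.23)(1.50)² = 4.673 kg·m².
The weight acts at the center, a distance L/2 = 0.7500 m from the pivot; τ = Mg(L/2) = 45.84 N·m.
α = τ/I = 45.84/4.673 = 9.810 rad/s².
(Equivalently α = (3g/(2L)) = 9.810 rad/s².)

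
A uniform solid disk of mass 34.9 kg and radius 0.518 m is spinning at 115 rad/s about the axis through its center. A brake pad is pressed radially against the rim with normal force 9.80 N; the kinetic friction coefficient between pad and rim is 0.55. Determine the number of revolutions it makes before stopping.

I = ½MR² = (1/2)(34.9)(0.518)² = 4.682 kg·m².
Friction force f = μN = (0.55)(9.80) = 5.390 N at the rim; torque magnitude τ = fR = 2.792 N·m, opposing ω.
|α| = τ/I = 2.792/4.682 = 0.5963 rad/s² (deceleration).
ω² = ω₀² − 2|α|θ with ω = 0 ⇒ θ = ω₀²/(2|α|) = 11090 rad = 1765 rev.

≈ 1760 revolutions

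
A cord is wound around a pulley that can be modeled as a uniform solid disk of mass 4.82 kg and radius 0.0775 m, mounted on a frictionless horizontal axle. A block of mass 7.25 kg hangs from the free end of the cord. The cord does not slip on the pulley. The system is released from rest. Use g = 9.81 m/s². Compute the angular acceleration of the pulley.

α ≈ 95.0 rad/s²

I = ½MR² = (1/2)(4.82)(0.0775)² = 0.01448 kg·m².
Block: mg − T = ma. Pulley: TR = Iα. No-slip: a = αR, so T = (I/R²)a = 2.410·a.
Then mg = (m + 2.410)a, so a = (7.25)(9.81)/(7.25 + 2.410) = 7.363 m/s².
α = a/R = 7.363/0.0775 = 95.00 rad/s².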